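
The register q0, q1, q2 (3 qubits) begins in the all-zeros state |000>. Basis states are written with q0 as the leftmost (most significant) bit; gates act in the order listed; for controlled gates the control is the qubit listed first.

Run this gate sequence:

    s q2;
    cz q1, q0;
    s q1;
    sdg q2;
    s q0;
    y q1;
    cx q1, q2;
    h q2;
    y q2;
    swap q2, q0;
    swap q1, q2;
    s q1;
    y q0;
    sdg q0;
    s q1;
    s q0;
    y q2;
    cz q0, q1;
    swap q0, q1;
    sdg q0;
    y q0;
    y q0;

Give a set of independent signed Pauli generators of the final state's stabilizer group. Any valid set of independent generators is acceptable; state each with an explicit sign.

One valid set of independent stabilizer generators is -IXI, +ZII, +IIZ (any independent generating set of the same group is equally correct).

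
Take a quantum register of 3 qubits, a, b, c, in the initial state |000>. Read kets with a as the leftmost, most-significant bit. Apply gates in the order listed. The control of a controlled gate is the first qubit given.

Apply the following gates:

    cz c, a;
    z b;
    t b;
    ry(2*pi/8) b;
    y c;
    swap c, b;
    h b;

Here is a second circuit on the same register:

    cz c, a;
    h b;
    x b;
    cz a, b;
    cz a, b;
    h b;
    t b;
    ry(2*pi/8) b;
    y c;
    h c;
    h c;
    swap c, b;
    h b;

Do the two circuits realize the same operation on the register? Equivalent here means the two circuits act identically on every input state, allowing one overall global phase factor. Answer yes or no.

Yes, they are equivalent — the unitaries differ by at most a global phase.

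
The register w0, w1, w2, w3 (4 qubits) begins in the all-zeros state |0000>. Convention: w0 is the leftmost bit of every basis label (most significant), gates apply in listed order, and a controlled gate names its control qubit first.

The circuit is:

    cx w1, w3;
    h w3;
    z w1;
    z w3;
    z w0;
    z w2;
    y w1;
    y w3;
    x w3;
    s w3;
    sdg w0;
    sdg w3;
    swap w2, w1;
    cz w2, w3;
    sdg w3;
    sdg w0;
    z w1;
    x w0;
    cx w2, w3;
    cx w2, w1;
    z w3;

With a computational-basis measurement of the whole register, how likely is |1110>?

A full measurement returns |1110> with probability 1/2.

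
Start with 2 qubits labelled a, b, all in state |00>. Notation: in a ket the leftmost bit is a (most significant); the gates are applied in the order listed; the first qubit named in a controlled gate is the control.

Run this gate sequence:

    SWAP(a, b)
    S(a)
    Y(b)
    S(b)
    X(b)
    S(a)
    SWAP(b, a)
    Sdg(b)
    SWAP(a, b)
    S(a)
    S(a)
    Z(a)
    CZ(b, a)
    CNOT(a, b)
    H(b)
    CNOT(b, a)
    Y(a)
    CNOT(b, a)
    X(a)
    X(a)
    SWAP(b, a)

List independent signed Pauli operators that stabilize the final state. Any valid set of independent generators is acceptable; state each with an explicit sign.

The stabilizer group can be generated by -XI, -IZ, among other valid generating sets.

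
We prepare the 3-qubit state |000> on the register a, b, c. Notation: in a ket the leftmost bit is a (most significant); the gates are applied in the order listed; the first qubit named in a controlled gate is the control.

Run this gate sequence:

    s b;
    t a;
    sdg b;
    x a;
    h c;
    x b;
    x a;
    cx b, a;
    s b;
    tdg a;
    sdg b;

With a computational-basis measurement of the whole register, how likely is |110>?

Outcome |110> occurs with probability 1/2.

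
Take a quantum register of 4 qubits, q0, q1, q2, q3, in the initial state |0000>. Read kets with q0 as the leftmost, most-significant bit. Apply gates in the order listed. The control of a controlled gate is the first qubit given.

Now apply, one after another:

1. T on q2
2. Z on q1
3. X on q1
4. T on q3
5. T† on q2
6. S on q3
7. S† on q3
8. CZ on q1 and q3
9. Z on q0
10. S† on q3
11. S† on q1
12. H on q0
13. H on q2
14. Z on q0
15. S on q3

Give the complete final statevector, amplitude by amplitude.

The final amplitudes are -I/2 on |0100>, -I/2 on |0110>, I/2 on |1100>, I/2 on |1110>, and 0 on every other basis state.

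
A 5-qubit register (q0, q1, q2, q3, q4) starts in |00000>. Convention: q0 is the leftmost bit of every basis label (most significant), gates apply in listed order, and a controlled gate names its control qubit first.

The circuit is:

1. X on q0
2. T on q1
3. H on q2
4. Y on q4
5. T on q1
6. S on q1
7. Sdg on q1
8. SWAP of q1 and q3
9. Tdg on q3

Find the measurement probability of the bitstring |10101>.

Outcome |10101> occurs with probability 1/2.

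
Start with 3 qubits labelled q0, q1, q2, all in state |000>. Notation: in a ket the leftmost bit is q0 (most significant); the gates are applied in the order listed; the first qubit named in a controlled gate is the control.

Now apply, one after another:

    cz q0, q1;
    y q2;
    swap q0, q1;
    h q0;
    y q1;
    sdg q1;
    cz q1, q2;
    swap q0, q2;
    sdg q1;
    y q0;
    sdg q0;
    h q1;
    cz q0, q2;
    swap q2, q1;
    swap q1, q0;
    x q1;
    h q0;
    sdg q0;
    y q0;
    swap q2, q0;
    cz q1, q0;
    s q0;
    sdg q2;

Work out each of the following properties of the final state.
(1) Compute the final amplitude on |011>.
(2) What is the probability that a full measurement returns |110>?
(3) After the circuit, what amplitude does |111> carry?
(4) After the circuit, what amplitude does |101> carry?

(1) |011> carries amplitude sqrt(2)*I/2 in the final state.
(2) The probability of measuring |110> is 0.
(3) The amplitude on |111> is -sqrt(2)/2.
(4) |101> carries amplitude 0 in the final state.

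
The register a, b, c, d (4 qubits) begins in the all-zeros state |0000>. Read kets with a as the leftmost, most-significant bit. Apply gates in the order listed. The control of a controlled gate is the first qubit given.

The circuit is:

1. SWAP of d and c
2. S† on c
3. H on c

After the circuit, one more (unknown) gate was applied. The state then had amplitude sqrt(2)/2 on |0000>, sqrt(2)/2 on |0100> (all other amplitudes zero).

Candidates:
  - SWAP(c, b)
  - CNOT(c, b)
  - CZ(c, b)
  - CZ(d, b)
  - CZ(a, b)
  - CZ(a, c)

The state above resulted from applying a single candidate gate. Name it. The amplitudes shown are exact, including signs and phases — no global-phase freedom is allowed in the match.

The unique candidate consistent with the amplitudes is SWAP(c, b).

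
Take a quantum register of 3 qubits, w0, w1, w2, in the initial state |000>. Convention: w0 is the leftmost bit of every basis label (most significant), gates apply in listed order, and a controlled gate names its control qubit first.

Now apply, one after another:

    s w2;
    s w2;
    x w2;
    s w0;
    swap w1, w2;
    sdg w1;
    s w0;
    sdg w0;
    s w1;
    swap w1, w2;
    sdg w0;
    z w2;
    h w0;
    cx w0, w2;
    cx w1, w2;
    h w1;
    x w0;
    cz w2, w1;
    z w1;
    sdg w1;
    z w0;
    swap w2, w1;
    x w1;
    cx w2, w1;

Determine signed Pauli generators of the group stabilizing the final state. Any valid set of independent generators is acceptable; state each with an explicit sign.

One valid set of independent stabilizer generators is -XZY, -IYX, -ZZZ (any independent generating set of the same group is equally correct). Key observation: the block from step 4 through step 11 cancels to the identity and can be dropped.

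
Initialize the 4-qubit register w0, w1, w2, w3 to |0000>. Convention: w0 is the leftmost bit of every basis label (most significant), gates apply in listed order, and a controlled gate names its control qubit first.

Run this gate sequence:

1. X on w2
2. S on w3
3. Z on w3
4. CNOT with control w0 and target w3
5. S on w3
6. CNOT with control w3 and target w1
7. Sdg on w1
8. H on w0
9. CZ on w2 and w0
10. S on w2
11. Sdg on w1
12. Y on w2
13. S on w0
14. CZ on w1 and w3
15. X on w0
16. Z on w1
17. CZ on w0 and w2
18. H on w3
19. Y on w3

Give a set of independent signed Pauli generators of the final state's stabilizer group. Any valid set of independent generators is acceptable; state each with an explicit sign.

The stabilizer group can be generated by +YIII, -IIIX, +IZII, +IIZI, among other valid generating sets.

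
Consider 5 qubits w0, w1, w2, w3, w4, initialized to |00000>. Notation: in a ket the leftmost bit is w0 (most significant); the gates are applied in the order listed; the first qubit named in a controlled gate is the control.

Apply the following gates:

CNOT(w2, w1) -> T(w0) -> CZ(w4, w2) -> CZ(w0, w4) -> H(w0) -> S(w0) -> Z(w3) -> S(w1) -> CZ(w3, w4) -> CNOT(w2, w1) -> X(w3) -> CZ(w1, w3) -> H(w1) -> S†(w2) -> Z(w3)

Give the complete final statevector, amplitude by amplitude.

The final amplitudes are -1/2 on |00010>, -1/2 on |01010>, -I/2 on |10010>, -I/2 on |11010>, and 0 on every other basis state.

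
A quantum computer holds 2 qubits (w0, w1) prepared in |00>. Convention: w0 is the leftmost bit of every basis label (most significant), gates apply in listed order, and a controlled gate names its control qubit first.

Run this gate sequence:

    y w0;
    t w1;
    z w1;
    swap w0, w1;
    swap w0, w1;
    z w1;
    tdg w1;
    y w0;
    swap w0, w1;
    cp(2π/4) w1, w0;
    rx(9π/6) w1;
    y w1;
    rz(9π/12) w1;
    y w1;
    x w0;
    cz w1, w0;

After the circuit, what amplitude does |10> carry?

The final state's coefficient on |10> equals -sqrt(2)*exp(3*I*pi/8)/2.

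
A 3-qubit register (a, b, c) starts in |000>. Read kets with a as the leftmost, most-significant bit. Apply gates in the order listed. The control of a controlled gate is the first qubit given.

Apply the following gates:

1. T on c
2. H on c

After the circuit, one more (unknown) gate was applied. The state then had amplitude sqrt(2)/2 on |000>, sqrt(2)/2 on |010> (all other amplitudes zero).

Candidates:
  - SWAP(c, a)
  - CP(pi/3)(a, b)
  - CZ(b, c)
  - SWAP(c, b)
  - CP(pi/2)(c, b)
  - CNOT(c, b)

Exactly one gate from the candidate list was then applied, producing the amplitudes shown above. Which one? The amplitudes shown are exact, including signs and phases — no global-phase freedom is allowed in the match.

The unique candidate consistent with the amplitudes is SWAP(c, b).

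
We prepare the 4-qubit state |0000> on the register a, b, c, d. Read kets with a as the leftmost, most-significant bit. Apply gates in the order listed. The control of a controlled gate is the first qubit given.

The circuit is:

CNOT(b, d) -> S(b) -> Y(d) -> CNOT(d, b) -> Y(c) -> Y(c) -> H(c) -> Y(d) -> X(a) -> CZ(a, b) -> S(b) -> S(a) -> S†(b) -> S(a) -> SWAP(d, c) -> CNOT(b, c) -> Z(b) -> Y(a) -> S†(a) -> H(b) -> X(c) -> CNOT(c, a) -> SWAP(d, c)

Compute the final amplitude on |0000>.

The amplitude on |0000> is I/2.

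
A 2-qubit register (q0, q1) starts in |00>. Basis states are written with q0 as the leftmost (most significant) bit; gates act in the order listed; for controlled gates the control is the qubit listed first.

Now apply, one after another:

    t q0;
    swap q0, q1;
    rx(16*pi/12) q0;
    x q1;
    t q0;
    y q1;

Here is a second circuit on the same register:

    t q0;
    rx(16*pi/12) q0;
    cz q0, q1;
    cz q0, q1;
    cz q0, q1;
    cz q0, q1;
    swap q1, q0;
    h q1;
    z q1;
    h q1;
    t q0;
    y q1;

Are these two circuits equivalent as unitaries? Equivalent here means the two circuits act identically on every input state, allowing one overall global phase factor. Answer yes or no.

No: there is an input state on which the two circuits produce genuinely different outputs (not merely differing by a phase).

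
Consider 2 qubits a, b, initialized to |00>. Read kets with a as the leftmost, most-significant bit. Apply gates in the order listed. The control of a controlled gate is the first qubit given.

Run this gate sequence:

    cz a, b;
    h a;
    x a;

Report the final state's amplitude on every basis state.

After the circuit, the state carries amplitude sqrt(2)/2 on |00>, 0 on |01>, sqrt(2)/2 on |10>, 0 on |11>.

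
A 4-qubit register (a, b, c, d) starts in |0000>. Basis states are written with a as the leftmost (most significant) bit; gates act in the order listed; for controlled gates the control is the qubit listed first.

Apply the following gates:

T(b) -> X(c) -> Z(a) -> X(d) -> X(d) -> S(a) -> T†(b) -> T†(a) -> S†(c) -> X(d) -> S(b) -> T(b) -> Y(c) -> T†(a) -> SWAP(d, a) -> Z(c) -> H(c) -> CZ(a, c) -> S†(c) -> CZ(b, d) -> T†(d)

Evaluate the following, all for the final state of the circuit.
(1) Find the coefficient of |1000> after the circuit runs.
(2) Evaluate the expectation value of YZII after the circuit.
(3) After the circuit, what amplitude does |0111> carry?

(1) The final state's coefficient on |1000> equals -sqrt(2)/2. Key observation: the block from step 4 through step 5 cancels to the identity and can be dropped.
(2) The expectation value of YZII is 0.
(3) |0111> carries amplitude 0 in the final state.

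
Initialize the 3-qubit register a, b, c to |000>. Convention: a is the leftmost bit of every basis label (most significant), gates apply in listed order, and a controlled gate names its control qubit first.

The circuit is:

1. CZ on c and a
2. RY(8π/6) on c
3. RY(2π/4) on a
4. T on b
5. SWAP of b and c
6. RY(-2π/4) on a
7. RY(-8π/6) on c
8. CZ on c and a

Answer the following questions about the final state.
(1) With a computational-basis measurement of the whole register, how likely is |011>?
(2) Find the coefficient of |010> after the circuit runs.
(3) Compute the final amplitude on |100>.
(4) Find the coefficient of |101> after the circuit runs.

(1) Outcome |011> occurs with probability 9/16.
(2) The final state's coefficient on |010> equals -sqrt(3)/4.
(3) The amplitude on |100> is 0.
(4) The amplitude on |101> is 0.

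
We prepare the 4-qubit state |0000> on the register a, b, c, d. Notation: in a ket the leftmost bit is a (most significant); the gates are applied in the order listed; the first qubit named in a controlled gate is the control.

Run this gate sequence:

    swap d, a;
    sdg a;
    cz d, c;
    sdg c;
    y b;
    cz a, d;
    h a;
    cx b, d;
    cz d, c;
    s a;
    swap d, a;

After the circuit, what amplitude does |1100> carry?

|1100> carries amplitude sqrt(2)*I/2 in the final state.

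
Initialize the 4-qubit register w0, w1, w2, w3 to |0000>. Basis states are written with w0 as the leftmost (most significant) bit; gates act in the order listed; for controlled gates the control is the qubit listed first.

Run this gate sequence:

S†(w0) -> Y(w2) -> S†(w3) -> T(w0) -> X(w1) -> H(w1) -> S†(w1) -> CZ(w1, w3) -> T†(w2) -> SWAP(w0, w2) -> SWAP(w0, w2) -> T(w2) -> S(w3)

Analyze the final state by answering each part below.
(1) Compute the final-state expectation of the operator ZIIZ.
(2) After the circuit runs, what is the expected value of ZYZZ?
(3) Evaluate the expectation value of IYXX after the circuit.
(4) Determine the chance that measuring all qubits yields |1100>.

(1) The expectation value of ZIIZ is 1.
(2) The observable ZYZZ averages to -1.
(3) The observable IYXX averages to 0.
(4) A full measurement returns |1100> with probability 0.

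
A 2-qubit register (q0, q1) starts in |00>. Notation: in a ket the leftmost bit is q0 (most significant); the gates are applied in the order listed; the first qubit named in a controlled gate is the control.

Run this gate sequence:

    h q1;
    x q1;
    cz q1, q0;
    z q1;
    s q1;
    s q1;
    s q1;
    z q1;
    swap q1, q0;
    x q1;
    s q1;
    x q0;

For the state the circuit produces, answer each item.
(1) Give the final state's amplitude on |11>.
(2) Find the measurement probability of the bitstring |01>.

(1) The final state's coefficient on |11> equals sqrt(2)*I/2.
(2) A full measurement returns |01> with probability 1/2.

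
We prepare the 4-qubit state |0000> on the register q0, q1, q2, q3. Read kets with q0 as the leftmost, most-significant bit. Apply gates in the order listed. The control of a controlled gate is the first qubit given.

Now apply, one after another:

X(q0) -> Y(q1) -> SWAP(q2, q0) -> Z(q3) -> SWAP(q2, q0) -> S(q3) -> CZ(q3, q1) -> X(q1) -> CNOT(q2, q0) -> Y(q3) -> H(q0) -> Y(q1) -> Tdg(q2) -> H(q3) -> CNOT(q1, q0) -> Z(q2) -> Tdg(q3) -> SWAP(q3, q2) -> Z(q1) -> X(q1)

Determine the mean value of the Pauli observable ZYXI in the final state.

The observable ZYXI averages to 0.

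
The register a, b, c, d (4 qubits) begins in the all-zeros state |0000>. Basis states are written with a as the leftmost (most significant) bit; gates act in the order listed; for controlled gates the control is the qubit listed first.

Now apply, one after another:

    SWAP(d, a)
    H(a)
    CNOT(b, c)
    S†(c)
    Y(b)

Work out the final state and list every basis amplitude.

The resulting statevector has amplitude sqrt(2)*I/2 on |0100>, sqrt(2)*I/2 on |1100>, and 0 on every other basis state.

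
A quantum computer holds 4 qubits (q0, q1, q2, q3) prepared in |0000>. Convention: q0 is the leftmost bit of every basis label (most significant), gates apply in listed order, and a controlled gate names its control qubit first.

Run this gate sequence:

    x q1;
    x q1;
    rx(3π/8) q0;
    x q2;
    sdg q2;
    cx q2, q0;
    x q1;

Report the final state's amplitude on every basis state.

After the circuit, the state carries amplitude -sin(3*pi/16) on |0110>, -I*cos(3*pi/16) on |1110>, and 0 on every other basis state. Key observation: gates 1-2 undo each other exactly, leaving only the rest of the circuit to track.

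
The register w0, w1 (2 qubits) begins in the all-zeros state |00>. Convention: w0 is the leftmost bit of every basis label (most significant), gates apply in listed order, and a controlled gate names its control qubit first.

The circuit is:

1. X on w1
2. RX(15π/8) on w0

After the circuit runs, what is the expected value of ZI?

In the final state, ZI has expectation sqrt(sqrt(2) + 2)/2.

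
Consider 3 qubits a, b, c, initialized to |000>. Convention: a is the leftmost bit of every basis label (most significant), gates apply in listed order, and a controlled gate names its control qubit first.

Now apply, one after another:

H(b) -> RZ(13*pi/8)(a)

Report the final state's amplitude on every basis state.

After the circuit, the state carries amplitude -sqrt(2)*exp(3*I*pi/16)/2 on |000>, -sqrt(2)*exp(3*I*pi/16)/2 on |010>, and 0 on every other basis state.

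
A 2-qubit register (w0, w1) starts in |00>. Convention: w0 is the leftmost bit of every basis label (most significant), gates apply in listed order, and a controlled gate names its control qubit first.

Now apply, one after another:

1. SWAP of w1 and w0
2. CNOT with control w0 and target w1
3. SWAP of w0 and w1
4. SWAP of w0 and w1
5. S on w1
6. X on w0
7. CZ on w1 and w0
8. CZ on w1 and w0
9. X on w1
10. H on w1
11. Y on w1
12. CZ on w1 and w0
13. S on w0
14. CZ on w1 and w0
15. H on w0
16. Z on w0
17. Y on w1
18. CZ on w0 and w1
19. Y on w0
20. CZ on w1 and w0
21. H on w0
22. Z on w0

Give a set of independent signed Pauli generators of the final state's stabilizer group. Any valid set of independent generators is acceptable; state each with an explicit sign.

The final state is stabilized by the group generated by +IX, -ZI; other independent generating sets are equally valid. Key observation: gates 7-8 undo each other exactly, leaving only the rest of the circuit to track.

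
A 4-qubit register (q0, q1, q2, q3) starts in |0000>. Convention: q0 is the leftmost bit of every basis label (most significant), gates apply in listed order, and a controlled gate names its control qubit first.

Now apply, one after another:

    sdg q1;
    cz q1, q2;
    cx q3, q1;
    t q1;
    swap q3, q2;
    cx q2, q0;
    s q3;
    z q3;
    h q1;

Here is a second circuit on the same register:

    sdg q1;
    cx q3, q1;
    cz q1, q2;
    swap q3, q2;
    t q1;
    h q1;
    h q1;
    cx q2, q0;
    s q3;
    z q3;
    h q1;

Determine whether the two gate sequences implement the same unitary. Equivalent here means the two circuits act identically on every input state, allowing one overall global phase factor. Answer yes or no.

No — the two circuits implement different unitaries, even allowing a global phase.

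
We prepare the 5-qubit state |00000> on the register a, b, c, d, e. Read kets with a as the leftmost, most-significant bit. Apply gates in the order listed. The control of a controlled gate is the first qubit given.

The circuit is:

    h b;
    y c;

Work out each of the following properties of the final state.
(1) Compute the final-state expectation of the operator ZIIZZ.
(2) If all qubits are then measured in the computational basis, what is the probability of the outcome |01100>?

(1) The observable ZIIZZ averages to 1.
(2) Outcome |01100> occurs with probability 1/2.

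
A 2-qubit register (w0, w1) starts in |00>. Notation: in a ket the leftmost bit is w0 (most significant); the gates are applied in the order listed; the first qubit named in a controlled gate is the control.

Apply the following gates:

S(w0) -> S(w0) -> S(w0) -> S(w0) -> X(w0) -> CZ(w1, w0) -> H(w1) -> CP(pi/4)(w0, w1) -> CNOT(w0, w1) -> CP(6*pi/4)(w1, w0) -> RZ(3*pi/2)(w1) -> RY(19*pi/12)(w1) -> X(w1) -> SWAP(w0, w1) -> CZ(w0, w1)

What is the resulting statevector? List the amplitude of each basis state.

The final amplitudes are 0 on |00>, -I*sqrt(6*sqrt(2) + 12)/8 - sqrt(2*sqrt(2) + 4)*exp(I*pi/4)/8 - sqrt(12 - 6*sqrt(2))*exp(I*pi/4)/8 + I*sqrt(4 - 2*sqrt(2))/8 on |01>, 0 on |10>, -I*sqrt(2*sqrt(2) + 4)/8 - I*sqrt(12 - 6*sqrt(2))/8 - sqrt(4 - 2*sqrt(2))*exp(I*pi/4)/8 + sqrt(6*sqrt(2) + 12)*exp(I*pi/4)/8 on |11>. Key observation: steps 1-4 multiply out to the identity, so the circuit reduces to the remaining gates.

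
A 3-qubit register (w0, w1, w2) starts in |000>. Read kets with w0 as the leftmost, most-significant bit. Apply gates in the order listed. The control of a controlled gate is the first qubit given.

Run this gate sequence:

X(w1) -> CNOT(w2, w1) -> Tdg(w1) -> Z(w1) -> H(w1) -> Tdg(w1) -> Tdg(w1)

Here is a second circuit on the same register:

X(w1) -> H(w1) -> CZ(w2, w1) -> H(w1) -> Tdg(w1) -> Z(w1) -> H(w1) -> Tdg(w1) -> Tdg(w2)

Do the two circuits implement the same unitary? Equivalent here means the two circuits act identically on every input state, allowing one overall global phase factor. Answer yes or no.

No, they are not equivalent — no single phase factor reconciles the two unitaries.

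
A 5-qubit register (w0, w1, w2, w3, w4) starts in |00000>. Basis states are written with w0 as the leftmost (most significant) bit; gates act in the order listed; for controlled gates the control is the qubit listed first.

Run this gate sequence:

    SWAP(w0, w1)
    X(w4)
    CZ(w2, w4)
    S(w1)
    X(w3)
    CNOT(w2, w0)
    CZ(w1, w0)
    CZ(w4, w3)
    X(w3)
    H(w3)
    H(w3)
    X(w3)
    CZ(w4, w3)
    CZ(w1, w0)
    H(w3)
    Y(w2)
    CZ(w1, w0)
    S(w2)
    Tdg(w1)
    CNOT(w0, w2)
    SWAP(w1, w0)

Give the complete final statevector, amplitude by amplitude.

After the circuit, the state carries amplitude -sqrt(2)/2 on |00101>, sqrt(2)/2 on |00111>, and 0 on every other basis state. Key observation: gates 7-14 undo each other exactly, leaving only the rest of the circuit to track.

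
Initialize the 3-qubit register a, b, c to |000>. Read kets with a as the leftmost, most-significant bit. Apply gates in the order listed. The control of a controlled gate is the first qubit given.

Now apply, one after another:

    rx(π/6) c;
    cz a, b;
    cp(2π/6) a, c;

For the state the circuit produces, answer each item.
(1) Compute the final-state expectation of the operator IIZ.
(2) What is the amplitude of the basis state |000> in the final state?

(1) The observable IIZ averages to sqrt(3)/2.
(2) |000> carries amplitude sqrt(2)/4 + sqrt(6)/4 in the final state.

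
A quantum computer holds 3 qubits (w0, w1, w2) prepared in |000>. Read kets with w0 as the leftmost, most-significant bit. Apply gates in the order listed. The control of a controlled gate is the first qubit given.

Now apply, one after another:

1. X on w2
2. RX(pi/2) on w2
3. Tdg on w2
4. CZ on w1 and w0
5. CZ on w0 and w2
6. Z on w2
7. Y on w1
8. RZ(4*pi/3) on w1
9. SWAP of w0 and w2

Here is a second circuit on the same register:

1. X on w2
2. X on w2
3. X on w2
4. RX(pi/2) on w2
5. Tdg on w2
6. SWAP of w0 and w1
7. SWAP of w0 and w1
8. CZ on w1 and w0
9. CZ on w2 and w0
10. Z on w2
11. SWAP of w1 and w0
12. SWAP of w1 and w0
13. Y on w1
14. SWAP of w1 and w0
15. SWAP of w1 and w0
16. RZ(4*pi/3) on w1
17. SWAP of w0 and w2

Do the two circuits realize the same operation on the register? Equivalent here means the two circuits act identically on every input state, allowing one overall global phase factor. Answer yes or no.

Yes — the two circuits implement the same unitary up to a global phase.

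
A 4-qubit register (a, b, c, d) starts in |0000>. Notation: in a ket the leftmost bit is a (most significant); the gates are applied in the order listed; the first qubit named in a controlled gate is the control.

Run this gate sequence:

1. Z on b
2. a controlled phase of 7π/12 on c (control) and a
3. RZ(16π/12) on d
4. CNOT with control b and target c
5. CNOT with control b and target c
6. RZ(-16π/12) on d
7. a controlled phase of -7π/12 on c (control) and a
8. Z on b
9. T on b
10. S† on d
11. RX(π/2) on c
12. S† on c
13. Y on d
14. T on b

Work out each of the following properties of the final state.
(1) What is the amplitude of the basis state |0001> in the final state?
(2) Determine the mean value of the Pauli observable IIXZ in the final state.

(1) The final state's coefficient on |0001> equals sqrt(2)*I/2. Key observation: the block from step 1 through step 8 cancels to the identity and can be dropped.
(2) The expectation value of IIXZ is 1.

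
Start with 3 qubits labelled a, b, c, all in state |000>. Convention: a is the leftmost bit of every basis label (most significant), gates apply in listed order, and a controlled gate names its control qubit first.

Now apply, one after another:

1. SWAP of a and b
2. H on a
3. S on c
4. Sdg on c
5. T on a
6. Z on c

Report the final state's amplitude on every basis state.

The resulting statevector has amplitude sqrt(2)/2 on |000>, sqrt(2)*exp(I*pi/4)/2 on |100>, and 0 on every other basis state.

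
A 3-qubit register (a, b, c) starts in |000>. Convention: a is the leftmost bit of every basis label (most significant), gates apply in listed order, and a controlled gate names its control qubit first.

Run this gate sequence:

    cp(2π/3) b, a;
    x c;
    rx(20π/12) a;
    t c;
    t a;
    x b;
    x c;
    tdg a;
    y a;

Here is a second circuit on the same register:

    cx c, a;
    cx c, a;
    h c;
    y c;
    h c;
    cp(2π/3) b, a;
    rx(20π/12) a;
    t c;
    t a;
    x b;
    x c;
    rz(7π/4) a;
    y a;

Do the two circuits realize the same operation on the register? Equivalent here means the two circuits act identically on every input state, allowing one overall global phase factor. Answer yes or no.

No — the two circuits implement different unitaries, even allowing a global phase.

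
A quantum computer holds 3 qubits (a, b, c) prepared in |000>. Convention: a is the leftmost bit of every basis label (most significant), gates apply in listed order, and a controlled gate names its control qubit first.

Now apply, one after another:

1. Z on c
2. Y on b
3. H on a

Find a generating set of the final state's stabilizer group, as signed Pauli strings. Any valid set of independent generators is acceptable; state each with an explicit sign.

The stabilizer group can be generated by +XII, -IZI, +IIZ, among other valid generating sets.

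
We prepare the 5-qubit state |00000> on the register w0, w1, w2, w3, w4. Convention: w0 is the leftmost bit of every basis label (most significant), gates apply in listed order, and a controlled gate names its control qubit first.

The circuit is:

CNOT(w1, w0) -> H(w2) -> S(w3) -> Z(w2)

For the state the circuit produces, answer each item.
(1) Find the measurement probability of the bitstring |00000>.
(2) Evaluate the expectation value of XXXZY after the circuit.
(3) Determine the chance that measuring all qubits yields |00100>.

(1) A full measurement returns |00000> with probability 1/2.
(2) The observable XXXZY averages to 0.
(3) Outcome |00100> occurs with probability 1/2.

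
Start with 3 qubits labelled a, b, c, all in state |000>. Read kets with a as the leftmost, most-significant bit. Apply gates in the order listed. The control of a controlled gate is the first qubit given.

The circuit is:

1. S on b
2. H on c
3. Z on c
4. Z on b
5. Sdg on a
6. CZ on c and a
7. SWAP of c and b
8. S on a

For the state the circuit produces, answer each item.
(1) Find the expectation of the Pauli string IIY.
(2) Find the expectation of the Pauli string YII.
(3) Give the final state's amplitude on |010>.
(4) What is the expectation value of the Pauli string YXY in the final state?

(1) The observable IIY averages to 0.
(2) The expectation value of YII is 0.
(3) The amplitude on |010> is -sqrt(2)/2.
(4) The observable YXY averages to 0.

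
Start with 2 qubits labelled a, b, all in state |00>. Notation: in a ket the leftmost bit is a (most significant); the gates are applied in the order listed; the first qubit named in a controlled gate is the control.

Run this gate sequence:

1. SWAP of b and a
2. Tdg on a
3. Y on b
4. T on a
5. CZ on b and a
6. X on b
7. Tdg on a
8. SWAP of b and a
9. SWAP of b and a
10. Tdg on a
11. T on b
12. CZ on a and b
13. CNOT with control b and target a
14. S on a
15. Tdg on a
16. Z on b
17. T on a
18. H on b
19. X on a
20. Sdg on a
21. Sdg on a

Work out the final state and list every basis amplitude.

After the circuit, the state carries amplitude 0 on |00>, 0 on |01>, -sqrt(2)*I/2 on |10>, -sqrt(2)*I/2 on |11>.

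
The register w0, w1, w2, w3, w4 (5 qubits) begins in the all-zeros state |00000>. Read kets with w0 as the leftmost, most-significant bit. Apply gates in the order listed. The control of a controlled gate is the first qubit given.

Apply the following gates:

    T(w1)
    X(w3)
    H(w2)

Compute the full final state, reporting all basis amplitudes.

The final amplitudes are sqrt(2)/2 on |00010>, sqrt(2)/2 on |00110>, and 0 on every other basis state.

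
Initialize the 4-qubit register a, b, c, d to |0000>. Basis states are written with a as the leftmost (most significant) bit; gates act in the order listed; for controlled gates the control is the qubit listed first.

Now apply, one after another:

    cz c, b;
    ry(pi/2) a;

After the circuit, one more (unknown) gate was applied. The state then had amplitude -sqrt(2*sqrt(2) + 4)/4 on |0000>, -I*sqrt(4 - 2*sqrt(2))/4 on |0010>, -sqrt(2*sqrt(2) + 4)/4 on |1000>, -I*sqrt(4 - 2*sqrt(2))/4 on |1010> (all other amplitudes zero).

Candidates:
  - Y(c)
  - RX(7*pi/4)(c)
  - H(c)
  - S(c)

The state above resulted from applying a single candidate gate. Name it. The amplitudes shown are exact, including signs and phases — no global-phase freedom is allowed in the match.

The unique candidate consistent with the amplitudes is RX(7*pi/4)(c).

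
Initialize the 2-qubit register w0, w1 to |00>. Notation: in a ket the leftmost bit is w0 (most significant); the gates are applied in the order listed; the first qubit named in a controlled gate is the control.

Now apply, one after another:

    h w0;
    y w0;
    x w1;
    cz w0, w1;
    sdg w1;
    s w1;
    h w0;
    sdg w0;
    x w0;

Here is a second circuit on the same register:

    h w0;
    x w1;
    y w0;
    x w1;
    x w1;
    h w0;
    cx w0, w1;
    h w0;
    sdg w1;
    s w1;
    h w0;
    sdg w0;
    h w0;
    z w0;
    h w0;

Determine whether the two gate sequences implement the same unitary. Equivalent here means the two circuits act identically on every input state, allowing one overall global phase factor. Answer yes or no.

No — the two circuits implement different unitaries, even allowing a global phase.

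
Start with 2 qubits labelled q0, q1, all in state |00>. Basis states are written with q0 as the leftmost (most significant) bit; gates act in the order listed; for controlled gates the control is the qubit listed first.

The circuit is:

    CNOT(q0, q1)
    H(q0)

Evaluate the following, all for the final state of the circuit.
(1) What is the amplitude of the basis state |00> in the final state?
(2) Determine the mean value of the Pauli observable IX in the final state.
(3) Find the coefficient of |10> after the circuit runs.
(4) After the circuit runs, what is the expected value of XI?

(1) The final state's coefficient on |00> equals sqrt(2)/2.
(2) In the final state, IX has expectation 0.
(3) The amplitude on |10> is sqrt(2)/2.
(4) The observable XI averages to 1.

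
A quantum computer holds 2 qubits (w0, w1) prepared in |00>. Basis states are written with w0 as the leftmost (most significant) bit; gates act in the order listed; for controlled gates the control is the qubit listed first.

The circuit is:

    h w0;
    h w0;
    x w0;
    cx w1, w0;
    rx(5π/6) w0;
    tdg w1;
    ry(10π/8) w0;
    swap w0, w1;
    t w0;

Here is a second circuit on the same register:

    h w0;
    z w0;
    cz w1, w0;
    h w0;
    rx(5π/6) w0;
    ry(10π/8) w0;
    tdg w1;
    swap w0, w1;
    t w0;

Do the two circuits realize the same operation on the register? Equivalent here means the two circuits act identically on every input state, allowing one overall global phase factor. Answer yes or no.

Yes: on every input state the two circuits agree up to one overall phase factor.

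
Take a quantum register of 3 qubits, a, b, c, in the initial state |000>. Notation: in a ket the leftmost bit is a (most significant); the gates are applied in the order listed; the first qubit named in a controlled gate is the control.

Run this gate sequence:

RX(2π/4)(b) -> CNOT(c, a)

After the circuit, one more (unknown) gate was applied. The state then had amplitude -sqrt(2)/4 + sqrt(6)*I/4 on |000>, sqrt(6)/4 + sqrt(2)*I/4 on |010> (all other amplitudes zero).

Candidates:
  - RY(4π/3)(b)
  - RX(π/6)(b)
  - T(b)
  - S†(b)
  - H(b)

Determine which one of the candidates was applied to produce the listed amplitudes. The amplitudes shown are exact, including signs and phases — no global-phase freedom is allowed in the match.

It was RY(4π/3)(b) that produced the state shown.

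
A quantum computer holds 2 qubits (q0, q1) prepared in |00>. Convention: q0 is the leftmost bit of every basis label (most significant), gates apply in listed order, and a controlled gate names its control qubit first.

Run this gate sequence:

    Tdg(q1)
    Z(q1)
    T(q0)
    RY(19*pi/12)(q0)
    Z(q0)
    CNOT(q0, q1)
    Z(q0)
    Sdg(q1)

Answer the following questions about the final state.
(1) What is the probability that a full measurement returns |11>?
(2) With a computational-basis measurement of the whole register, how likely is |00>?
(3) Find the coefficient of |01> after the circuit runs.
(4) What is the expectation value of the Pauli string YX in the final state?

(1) A full measurement returns |11> with probability -sqrt(6)/8 + sqrt(2)/8 + 1/2.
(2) The probability of measuring |00> is -sqrt(2)/8 + sqrt(6)/8 + 1/2.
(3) The final state's coefficient on |01> equals 0.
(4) In the final state, YX has expectation sqrt(2)/4 + sqrt(6)/4.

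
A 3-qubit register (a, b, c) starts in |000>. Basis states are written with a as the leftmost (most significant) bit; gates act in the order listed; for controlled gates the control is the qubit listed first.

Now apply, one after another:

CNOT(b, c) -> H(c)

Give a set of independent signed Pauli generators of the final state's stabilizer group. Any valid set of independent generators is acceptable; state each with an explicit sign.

The stabilizer group can be generated by +IIX, +ZII, +IZI, among other valid generating sets.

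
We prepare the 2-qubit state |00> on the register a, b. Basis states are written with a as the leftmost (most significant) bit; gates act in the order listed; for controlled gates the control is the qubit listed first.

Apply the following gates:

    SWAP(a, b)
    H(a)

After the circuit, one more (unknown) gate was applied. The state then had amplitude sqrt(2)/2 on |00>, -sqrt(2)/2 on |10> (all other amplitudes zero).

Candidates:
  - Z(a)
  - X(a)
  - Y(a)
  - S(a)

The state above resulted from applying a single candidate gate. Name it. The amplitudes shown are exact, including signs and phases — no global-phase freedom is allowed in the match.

It was Z(a) that produced the state shown.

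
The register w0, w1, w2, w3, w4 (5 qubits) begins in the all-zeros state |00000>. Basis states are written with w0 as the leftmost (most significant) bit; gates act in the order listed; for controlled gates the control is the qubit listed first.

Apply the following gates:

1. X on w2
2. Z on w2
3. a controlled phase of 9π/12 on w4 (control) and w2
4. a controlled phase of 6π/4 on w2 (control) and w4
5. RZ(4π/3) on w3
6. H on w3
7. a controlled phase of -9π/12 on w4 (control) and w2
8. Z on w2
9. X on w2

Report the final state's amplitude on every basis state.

The final amplitudes are -sqrt(2)*exp(I*pi/3)/2 on |00000>, -sqrt(2)*exp(I*pi/3)/2 on |00010>, and 0 on every other basis state.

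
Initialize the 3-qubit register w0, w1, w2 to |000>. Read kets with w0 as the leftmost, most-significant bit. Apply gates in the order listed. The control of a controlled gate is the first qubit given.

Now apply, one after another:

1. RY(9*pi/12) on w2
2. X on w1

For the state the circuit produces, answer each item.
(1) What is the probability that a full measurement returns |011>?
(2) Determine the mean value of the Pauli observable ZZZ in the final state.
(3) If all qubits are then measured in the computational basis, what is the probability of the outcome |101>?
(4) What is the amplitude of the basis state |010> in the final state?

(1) A full measurement returns |011> with probability sqrt(2)/4 + 1/2.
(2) The observable ZZZ averages to sqrt(2)/2.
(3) Outcome |101> occurs with probability 0.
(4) The amplitude on |010> is sqrt(2 - sqrt(2))/2.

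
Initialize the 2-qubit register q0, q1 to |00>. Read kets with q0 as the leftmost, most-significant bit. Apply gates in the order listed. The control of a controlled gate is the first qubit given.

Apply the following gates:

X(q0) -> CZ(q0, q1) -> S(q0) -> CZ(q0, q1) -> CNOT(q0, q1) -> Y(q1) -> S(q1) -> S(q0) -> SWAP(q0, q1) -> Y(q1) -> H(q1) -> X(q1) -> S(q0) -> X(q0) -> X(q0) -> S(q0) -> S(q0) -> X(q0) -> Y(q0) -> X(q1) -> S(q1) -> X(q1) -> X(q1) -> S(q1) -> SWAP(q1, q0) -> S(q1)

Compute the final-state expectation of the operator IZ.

The observable IZ averages to 1.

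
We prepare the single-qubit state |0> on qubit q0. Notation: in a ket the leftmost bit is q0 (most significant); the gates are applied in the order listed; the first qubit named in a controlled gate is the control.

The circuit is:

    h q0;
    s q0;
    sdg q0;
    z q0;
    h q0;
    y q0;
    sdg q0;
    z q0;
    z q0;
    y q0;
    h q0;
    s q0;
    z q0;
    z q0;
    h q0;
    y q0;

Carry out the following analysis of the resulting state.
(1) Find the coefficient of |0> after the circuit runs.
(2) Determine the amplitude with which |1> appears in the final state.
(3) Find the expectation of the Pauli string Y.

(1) The amplitude on |0> is 1/2 - I/2.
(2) |1> carries amplitude 1/2 + I/2 in the final state.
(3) The expectation value of Y is 1.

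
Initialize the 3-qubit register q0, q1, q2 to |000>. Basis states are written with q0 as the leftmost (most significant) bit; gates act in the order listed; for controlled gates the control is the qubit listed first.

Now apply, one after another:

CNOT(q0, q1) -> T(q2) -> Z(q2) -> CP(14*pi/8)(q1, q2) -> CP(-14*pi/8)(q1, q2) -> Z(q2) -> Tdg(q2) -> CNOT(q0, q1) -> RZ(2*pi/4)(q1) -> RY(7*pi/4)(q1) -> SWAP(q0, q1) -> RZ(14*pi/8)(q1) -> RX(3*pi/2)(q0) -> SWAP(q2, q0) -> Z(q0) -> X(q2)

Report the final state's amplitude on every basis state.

The resulting statevector has amplitude -sqrt(2)*sqrt(sqrt(2) + 2)*exp(3*I*pi/8)/4 - sqrt(2)*sqrt(2 - sqrt(2))*exp(7*I*pi/8)/4 on |000>, sqrt(2)*sqrt(sqrt(2) + 2)*exp(7*I*pi/8)/4 + sqrt(2)*sqrt(2 - sqrt(2))*exp(3*I*pi/8)/4 on |001>, and 0 on every other basis state. Key observation: the block from step 1 through step 8 cancels to the identity and can be dropped.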